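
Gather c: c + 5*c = 6*c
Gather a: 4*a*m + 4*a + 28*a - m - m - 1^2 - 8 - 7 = a*(4*m + 32) - 2*m - 16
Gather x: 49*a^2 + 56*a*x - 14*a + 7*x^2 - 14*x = 49*a^2 - 14*a + 7*x^2 + x*(56*a - 14)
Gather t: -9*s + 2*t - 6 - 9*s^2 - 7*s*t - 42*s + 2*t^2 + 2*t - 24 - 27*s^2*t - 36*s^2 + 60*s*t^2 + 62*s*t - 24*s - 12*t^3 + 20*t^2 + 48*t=-45*s^2 - 75*s - 12*t^3 + t^2*(60*s + 22) + t*(-27*s^2 + 55*s + 52) - 30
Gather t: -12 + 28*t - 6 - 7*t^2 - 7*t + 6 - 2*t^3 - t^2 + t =-2*t^3 - 8*t^2 + 22*t - 12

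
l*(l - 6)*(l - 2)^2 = l^4 - 10*l^3 + 28*l^2 - 24*l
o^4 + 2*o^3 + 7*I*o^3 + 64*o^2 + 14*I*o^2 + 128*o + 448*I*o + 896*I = (o + 2)*(o - 8*I)*(o + 7*I)*(o + 8*I)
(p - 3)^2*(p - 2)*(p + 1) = p^4 - 7*p^3 + 13*p^2 + 3*p - 18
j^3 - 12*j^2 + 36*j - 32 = (j - 8)*(j - 2)^2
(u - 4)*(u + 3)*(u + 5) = u^3 + 4*u^2 - 17*u - 60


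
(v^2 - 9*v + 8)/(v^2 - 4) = (v^2 - 9*v + 8)/(v^2 - 4)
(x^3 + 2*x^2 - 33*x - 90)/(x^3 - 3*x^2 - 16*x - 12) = (x^2 + 8*x + 15)/(x^2 + 3*x + 2)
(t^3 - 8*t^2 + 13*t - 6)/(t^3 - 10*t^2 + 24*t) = (t^2 - 2*t + 1)/(t*(t - 4))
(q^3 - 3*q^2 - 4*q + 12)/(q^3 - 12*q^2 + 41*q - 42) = (q + 2)/(q - 7)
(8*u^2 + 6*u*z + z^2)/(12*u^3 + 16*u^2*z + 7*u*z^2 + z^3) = (4*u + z)/(6*u^2 + 5*u*z + z^2)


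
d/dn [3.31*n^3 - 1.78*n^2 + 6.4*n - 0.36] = 9.93*n^2 - 3.56*n + 6.4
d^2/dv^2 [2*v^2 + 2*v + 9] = 4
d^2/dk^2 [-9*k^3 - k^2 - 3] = -54*k - 2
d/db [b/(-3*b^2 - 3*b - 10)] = (3*b^2 - 10)/(9*b^4 + 18*b^3 + 69*b^2 + 60*b + 100)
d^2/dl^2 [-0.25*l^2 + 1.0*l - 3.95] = -0.500000000000000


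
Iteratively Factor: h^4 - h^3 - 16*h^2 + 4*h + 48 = (h + 3)*(h^3 - 4*h^2 - 4*h + 16) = (h - 2)*(h + 3)*(h^2 - 2*h - 8) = (h - 2)*(h + 2)*(h + 3)*(h - 4)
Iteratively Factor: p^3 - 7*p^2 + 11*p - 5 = (p - 5)*(p^2 - 2*p + 1) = (p - 5)*(p - 1)*(p - 1)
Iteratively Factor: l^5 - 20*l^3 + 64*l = (l - 2)*(l^4 + 2*l^3 - 16*l^2 - 32*l) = l*(l - 2)*(l^3 + 2*l^2 - 16*l - 32) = l*(l - 4)*(l - 2)*(l^2 + 6*l + 8) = l*(l - 4)*(l - 2)*(l + 2)*(l + 4)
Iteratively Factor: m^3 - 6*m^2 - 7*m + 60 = (m - 5)*(m^2 - m - 12) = (m - 5)*(m - 4)*(m + 3)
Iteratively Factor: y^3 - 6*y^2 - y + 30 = (y - 5)*(y^2 - y - 6) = (y - 5)*(y + 2)*(y - 3)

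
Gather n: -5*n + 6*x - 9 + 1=-5*n + 6*x - 8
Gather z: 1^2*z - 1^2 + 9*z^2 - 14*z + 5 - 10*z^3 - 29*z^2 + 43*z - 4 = -10*z^3 - 20*z^2 + 30*z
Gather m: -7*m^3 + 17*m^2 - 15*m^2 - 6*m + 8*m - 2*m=-7*m^3 + 2*m^2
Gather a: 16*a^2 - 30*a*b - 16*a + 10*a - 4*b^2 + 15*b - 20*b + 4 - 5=16*a^2 + a*(-30*b - 6) - 4*b^2 - 5*b - 1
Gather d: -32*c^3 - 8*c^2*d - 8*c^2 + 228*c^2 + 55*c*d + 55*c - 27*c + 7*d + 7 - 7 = -32*c^3 + 220*c^2 + 28*c + d*(-8*c^2 + 55*c + 7)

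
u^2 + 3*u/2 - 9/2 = (u - 3/2)*(u + 3)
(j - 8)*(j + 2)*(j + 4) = j^3 - 2*j^2 - 40*j - 64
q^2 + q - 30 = (q - 5)*(q + 6)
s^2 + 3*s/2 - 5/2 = (s - 1)*(s + 5/2)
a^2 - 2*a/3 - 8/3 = (a - 2)*(a + 4/3)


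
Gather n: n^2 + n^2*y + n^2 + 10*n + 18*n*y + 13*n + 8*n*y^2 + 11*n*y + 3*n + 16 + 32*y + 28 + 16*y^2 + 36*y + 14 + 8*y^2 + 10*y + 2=n^2*(y + 2) + n*(8*y^2 + 29*y + 26) + 24*y^2 + 78*y + 60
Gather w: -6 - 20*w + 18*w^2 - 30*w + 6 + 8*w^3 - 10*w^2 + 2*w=8*w^3 + 8*w^2 - 48*w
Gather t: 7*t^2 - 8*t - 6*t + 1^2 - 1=7*t^2 - 14*t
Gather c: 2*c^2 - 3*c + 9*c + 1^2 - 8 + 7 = 2*c^2 + 6*c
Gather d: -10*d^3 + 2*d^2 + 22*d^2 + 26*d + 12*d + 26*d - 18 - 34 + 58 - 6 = -10*d^3 + 24*d^2 + 64*d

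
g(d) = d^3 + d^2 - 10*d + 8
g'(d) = 3*d^2 + 2*d - 10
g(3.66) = 33.82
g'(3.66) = 37.51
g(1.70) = -1.20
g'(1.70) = 2.07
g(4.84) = 96.41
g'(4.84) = 69.96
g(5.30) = 131.97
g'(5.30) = 84.87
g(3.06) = 15.42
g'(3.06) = 24.21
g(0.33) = 4.84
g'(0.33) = -9.01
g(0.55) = 2.97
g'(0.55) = -7.99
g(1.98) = -0.12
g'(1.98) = 5.72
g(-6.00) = -112.00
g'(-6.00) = 86.00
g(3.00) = 14.00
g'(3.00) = 23.00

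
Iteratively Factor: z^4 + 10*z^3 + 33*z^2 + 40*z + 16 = (z + 1)*(z^3 + 9*z^2 + 24*z + 16) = (z + 1)^2*(z^2 + 8*z + 16) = (z + 1)^2*(z + 4)*(z + 4)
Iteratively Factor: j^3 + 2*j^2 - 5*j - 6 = (j - 2)*(j^2 + 4*j + 3) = (j - 2)*(j + 1)*(j + 3)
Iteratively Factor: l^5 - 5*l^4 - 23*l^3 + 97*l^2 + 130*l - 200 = (l + 2)*(l^4 - 7*l^3 - 9*l^2 + 115*l - 100) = (l - 5)*(l + 2)*(l^3 - 2*l^2 - 19*l + 20) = (l - 5)^2*(l + 2)*(l^2 + 3*l - 4) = (l - 5)^2*(l + 2)*(l + 4)*(l - 1)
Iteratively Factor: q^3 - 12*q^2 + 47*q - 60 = (q - 3)*(q^2 - 9*q + 20) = (q - 5)*(q - 3)*(q - 4)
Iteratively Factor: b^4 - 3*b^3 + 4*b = (b - 2)*(b^3 - b^2 - 2*b) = (b - 2)^2*(b^2 + b) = b*(b - 2)^2*(b + 1)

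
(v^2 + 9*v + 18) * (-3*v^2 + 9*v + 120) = -3*v^4 - 18*v^3 + 147*v^2 + 1242*v + 2160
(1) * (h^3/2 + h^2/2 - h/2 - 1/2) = h^3/2 + h^2/2 - h/2 - 1/2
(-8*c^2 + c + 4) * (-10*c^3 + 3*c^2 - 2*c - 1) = 80*c^5 - 34*c^4 - 21*c^3 + 18*c^2 - 9*c - 4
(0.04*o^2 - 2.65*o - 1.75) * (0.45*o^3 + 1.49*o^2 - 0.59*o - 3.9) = 0.018*o^5 - 1.1329*o^4 - 4.7596*o^3 - 1.2*o^2 + 11.3675*o + 6.825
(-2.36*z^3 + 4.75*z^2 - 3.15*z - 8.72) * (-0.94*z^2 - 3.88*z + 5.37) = 2.2184*z^5 + 4.6918*z^4 - 28.1422*z^3 + 45.9263*z^2 + 16.9181*z - 46.8264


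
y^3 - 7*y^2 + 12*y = y*(y - 4)*(y - 3)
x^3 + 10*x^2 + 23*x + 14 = (x + 1)*(x + 2)*(x + 7)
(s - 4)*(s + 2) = s^2 - 2*s - 8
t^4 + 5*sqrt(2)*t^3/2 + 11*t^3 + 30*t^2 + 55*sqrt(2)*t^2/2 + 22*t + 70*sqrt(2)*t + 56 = (t + 4)*(t + 7)*(t + sqrt(2)/2)*(t + 2*sqrt(2))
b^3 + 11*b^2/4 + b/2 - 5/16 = (b - 1/4)*(b + 1/2)*(b + 5/2)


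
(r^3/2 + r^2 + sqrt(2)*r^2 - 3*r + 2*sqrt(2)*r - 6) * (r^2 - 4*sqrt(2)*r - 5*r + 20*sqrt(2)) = r^5/2 - 3*r^4/2 - sqrt(2)*r^4 - 16*r^3 + 3*sqrt(2)*r^3 + 22*sqrt(2)*r^2 + 33*r^2 - 36*sqrt(2)*r + 110*r - 120*sqrt(2)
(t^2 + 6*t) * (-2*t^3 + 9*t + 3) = -2*t^5 - 12*t^4 + 9*t^3 + 57*t^2 + 18*t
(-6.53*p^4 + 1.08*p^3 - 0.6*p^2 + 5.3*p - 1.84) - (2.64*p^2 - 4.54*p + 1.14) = -6.53*p^4 + 1.08*p^3 - 3.24*p^2 + 9.84*p - 2.98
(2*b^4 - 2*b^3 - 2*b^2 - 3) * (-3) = -6*b^4 + 6*b^3 + 6*b^2 + 9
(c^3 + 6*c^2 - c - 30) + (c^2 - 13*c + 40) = c^3 + 7*c^2 - 14*c + 10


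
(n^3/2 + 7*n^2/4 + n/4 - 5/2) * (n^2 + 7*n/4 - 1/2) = n^5/2 + 21*n^4/8 + 49*n^3/16 - 47*n^2/16 - 9*n/2 + 5/4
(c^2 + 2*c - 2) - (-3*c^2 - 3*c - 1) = 4*c^2 + 5*c - 1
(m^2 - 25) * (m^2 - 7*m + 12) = m^4 - 7*m^3 - 13*m^2 + 175*m - 300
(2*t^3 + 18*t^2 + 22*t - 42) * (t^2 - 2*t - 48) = 2*t^5 + 14*t^4 - 110*t^3 - 950*t^2 - 972*t + 2016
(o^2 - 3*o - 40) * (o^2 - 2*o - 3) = o^4 - 5*o^3 - 37*o^2 + 89*o + 120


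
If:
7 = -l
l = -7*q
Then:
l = -7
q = 1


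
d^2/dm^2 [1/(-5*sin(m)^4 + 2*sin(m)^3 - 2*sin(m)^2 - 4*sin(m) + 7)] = 2*(200*sin(m)^8 - 115*sin(m)^7 - 172*sin(m)^6 + 118*sin(m)^5 + 166*sin(m)^4 - 59*sin(m)^3 - 162*sin(m)^2 + 32*sin(m) - 30)/(5*sin(m)^4 - 2*sin(m)^3 + 2*sin(m)^2 + 4*sin(m) - 7)^3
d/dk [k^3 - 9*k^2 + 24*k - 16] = 3*k^2 - 18*k + 24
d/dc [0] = 0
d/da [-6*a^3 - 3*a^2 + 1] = 6*a*(-3*a - 1)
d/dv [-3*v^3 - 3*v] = -9*v^2 - 3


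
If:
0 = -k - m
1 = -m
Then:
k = 1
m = -1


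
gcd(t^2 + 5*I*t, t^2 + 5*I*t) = t^2 + 5*I*t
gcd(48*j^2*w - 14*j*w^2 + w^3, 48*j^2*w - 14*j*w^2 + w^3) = 48*j^2*w - 14*j*w^2 + w^3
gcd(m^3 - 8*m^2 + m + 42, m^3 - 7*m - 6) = m^2 - m - 6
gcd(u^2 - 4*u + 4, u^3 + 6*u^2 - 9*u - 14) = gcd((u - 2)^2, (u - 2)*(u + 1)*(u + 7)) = u - 2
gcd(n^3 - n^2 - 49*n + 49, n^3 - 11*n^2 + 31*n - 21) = n^2 - 8*n + 7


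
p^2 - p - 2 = (p - 2)*(p + 1)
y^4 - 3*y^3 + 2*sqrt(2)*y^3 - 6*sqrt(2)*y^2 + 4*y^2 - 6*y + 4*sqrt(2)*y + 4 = (y - 2)*(y - 1)*(y + sqrt(2))^2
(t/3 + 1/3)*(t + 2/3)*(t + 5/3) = t^3/3 + 10*t^2/9 + 31*t/27 + 10/27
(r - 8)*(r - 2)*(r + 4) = r^3 - 6*r^2 - 24*r + 64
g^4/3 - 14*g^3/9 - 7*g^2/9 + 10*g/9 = g*(g/3 + 1/3)*(g - 5)*(g - 2/3)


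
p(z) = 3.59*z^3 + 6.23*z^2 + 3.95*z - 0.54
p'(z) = 10.77*z^2 + 12.46*z + 3.95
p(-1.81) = -8.57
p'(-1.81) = 16.68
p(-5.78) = -508.47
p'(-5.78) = 291.74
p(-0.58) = -1.44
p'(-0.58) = 0.35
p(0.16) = 0.27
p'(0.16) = 6.22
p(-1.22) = -2.61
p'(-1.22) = 4.78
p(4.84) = 571.55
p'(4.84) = 316.55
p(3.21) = 195.08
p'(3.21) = 154.92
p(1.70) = 41.82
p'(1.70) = 56.26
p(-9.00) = -2148.57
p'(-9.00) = 764.18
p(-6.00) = -575.40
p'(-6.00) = 316.91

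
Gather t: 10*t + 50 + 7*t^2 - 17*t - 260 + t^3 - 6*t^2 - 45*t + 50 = t^3 + t^2 - 52*t - 160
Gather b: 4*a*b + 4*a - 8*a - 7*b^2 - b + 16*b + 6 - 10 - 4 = -4*a - 7*b^2 + b*(4*a + 15) - 8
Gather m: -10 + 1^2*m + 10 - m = 0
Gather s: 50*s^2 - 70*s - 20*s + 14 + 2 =50*s^2 - 90*s + 16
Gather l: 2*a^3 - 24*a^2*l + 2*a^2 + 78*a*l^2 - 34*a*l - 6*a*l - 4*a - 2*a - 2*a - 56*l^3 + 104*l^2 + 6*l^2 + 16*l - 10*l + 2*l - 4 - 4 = 2*a^3 + 2*a^2 - 8*a - 56*l^3 + l^2*(78*a + 110) + l*(-24*a^2 - 40*a + 8) - 8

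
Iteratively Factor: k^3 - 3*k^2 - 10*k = (k - 5)*(k^2 + 2*k) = (k - 5)*(k + 2)*(k)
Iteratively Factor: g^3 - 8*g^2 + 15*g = (g - 5)*(g^2 - 3*g) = (g - 5)*(g - 3)*(g)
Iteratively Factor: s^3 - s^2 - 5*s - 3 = (s + 1)*(s^2 - 2*s - 3) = (s - 3)*(s + 1)*(s + 1)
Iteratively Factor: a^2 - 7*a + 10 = (a - 5)*(a - 2)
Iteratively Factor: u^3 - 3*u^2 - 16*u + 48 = (u + 4)*(u^2 - 7*u + 12) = (u - 4)*(u + 4)*(u - 3)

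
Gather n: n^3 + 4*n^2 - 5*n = n^3 + 4*n^2 - 5*n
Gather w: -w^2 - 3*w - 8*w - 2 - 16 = -w^2 - 11*w - 18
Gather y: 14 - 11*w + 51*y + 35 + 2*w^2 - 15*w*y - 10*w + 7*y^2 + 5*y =2*w^2 - 21*w + 7*y^2 + y*(56 - 15*w) + 49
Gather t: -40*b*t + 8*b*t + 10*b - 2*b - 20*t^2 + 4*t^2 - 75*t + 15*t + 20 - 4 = 8*b - 16*t^2 + t*(-32*b - 60) + 16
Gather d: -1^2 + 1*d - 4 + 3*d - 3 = 4*d - 8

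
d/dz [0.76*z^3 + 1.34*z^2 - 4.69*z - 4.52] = 2.28*z^2 + 2.68*z - 4.69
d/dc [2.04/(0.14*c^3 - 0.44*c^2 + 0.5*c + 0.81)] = (-0.8568*c^2 + 1.7952*c - 1.02)/(0.14*c^3 - 0.44*c^2 + 0.5*c + 0.81)^2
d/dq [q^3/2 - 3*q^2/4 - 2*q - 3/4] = 3*q^2/2 - 3*q/2 - 2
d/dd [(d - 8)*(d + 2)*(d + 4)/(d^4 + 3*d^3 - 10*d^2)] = (-d^5 + 4*d^4 + 116*d^3 + 496*d^2 + 176*d - 1280)/(d^3*(d^4 + 6*d^3 - 11*d^2 - 60*d + 100))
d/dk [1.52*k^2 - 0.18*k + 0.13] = 3.04*k - 0.18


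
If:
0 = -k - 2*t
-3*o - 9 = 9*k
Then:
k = -2*t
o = 6*t - 3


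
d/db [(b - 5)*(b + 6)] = 2*b + 1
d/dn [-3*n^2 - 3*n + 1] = -6*n - 3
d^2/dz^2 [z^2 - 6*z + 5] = 2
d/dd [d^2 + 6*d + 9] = 2*d + 6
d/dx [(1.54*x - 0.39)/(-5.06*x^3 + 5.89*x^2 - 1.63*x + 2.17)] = (15.5848*x^3 - 14.9908*x^2 + 4.5942*x + 2.7061)/(25.6036*x^6 - 59.6068*x^5 + 51.1877*x^4 - 41.1618*x^3 + 28.2195*x^2 - 7.0742*x + 4.7089)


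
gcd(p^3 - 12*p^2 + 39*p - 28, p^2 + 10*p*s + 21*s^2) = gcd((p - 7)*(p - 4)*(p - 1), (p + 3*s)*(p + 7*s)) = 1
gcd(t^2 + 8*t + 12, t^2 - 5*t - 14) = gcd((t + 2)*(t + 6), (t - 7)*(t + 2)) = t + 2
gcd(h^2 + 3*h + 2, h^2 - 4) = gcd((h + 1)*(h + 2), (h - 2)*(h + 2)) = h + 2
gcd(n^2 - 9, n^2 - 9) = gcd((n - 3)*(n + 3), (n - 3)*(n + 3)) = n^2 - 9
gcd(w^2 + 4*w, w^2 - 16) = w + 4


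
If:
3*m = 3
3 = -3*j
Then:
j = -1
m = 1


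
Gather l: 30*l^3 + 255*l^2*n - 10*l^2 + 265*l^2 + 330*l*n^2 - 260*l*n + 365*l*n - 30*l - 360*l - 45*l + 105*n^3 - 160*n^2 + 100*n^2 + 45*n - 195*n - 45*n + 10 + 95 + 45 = 30*l^3 + l^2*(255*n + 255) + l*(330*n^2 + 105*n - 435) + 105*n^3 - 60*n^2 - 195*n + 150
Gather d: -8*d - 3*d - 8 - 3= -11*d - 11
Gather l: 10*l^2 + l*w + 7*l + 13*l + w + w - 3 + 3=10*l^2 + l*(w + 20) + 2*w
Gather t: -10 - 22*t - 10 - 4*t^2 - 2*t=-4*t^2 - 24*t - 20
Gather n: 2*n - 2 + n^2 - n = n^2 + n - 2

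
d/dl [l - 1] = 1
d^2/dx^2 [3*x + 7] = 0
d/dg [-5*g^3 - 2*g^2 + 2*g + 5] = -15*g^2 - 4*g + 2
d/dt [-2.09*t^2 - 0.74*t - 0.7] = -4.18*t - 0.74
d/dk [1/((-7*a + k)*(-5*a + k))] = 2*(6*a - k)/((5*a - k)^2*(7*a - k)^2)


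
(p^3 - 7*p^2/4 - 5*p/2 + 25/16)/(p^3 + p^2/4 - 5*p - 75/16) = (2*p - 1)/(2*p + 3)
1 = 1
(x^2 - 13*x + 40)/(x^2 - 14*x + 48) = (x - 5)/(x - 6)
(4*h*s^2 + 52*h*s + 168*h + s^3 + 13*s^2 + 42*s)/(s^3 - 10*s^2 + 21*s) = (4*h*s^2 + 52*h*s + 168*h + s^3 + 13*s^2 + 42*s)/(s*(s^2 - 10*s + 21))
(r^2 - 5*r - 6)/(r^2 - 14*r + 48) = (r + 1)/(r - 8)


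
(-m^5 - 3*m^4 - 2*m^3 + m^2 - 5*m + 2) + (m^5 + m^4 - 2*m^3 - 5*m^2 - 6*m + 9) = -2*m^4 - 4*m^3 - 4*m^2 - 11*m + 11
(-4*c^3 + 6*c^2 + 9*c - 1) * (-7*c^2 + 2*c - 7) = 28*c^5 - 50*c^4 - 23*c^3 - 17*c^2 - 65*c + 7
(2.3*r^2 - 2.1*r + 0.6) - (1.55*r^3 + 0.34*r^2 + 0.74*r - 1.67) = -1.55*r^3 + 1.96*r^2 - 2.84*r + 2.27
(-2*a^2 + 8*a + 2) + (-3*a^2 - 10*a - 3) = -5*a^2 - 2*a - 1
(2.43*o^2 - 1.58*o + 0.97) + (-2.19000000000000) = 2.43*o^2 - 1.58*o - 1.22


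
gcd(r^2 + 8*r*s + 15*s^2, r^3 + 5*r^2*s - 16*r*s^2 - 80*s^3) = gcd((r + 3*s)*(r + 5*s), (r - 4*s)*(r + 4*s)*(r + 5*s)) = r + 5*s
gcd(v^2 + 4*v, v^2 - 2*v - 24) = v + 4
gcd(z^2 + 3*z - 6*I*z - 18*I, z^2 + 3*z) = z + 3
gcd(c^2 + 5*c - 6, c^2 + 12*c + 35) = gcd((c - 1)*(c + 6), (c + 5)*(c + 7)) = 1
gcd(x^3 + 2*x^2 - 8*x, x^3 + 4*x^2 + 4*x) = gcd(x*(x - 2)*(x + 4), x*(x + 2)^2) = x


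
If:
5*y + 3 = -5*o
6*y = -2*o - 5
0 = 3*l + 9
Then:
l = -3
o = 7/20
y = -19/20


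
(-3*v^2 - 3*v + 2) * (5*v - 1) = -15*v^3 - 12*v^2 + 13*v - 2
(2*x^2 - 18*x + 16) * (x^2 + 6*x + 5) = 2*x^4 - 6*x^3 - 82*x^2 + 6*x + 80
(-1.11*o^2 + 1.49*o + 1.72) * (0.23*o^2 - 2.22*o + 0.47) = -0.2553*o^4 + 2.8069*o^3 - 3.4339*o^2 - 3.1181*o + 0.8084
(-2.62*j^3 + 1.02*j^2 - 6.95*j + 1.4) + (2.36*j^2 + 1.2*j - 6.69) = -2.62*j^3 + 3.38*j^2 - 5.75*j - 5.29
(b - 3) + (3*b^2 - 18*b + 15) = 3*b^2 - 17*b + 12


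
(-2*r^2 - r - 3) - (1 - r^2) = -r^2 - r - 4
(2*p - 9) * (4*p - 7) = 8*p^2 - 50*p + 63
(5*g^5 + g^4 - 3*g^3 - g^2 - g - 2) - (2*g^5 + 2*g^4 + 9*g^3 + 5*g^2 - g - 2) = 3*g^5 - g^4 - 12*g^3 - 6*g^2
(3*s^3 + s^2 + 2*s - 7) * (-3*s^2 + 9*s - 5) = -9*s^5 + 24*s^4 - 12*s^3 + 34*s^2 - 73*s + 35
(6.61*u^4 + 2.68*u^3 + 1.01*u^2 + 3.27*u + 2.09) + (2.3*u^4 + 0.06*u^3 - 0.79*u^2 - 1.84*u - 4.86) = 8.91*u^4 + 2.74*u^3 + 0.22*u^2 + 1.43*u - 2.77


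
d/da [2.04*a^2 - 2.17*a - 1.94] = 4.08*a - 2.17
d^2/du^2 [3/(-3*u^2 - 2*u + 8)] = 6*(9*u^2 + 6*u - 4*(3*u + 1)^2 - 24)/(3*u^2 + 2*u - 8)^3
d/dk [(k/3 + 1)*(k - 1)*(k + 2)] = k^2 + 8*k/3 + 1/3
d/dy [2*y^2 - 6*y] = 4*y - 6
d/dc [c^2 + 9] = 2*c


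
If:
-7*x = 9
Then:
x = -9/7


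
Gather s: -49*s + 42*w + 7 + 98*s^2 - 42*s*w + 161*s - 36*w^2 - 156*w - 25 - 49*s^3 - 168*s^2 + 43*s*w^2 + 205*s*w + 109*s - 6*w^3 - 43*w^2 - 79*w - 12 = -49*s^3 - 70*s^2 + s*(43*w^2 + 163*w + 221) - 6*w^3 - 79*w^2 - 193*w - 30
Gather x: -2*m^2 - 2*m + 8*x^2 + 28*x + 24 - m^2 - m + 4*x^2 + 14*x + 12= -3*m^2 - 3*m + 12*x^2 + 42*x + 36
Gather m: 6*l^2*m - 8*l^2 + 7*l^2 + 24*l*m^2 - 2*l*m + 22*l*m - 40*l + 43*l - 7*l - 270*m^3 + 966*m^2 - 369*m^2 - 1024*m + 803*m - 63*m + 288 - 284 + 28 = -l^2 - 4*l - 270*m^3 + m^2*(24*l + 597) + m*(6*l^2 + 20*l - 284) + 32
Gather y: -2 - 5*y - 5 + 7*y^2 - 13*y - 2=7*y^2 - 18*y - 9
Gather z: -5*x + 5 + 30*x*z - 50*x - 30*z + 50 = -55*x + z*(30*x - 30) + 55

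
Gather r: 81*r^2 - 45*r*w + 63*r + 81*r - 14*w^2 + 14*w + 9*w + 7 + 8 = 81*r^2 + r*(144 - 45*w) - 14*w^2 + 23*w + 15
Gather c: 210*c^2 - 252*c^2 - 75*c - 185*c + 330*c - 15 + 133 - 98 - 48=-42*c^2 + 70*c - 28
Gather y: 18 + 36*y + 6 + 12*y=48*y + 24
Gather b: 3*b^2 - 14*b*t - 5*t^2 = 3*b^2 - 14*b*t - 5*t^2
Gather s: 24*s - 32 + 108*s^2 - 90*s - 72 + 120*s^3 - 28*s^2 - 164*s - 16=120*s^3 + 80*s^2 - 230*s - 120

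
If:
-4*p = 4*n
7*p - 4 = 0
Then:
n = -4/7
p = 4/7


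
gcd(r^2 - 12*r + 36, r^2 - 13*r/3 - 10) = r - 6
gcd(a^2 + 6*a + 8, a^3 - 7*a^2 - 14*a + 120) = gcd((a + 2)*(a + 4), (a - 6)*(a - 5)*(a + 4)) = a + 4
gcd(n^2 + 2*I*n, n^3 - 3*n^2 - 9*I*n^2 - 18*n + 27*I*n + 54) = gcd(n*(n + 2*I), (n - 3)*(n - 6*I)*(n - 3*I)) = 1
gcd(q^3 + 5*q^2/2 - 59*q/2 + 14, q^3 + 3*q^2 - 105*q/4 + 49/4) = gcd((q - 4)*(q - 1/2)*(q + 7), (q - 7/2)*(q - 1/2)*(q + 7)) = q^2 + 13*q/2 - 7/2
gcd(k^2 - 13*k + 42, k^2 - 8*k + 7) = k - 7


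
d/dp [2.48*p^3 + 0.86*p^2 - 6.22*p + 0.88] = 7.44*p^2 + 1.72*p - 6.22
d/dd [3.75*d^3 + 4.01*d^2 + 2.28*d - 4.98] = 11.25*d^2 + 8.02*d + 2.28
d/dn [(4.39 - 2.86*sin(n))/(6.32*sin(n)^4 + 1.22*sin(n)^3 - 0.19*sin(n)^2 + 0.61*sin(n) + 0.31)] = (54.2256*sin(n)^4 - 104.0008*sin(n)^3 - 16.6108*sin(n)^2 + 1.6682*sin(n) - 3.5645)*cos(n)/(39.9424*sin(n)^8 + 15.4208*sin(n)^7 - 0.9132*sin(n)^6 + 7.2468*sin(n)^5 + 5.4429*sin(n)^4 + 0.5246*sin(n)^3 + 0.2543*sin(n)^2 + 0.3782*sin(n) + 0.0961)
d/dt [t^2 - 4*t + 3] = 2*t - 4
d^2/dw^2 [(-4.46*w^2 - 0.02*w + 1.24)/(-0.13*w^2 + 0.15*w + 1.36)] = (-1.11022302462516e-16*w^4 + 0.174616*w^3 + 4.605432*w^2 + 0.166296000000001*w + 15.996008)/(0.002197*w^6 - 0.007605*w^5 - 0.060177*w^4 + 0.155745*w^3 + 0.629544*w^2 - 0.83232*w - 2.515456)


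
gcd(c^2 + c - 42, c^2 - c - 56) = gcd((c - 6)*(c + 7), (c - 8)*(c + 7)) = c + 7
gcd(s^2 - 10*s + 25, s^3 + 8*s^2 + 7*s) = 1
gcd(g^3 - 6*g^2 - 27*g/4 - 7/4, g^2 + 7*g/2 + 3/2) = g + 1/2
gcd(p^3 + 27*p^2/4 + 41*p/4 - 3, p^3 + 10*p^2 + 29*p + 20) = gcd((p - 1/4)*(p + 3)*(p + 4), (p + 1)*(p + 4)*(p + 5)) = p + 4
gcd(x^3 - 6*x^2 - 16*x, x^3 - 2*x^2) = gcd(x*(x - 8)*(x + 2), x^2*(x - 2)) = x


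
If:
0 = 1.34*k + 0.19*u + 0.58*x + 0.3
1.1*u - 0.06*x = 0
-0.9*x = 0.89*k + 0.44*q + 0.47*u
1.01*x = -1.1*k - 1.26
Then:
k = 0.63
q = 2.79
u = -0.11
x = -1.93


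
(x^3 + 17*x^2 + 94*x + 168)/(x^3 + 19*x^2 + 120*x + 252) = (x + 4)/(x + 6)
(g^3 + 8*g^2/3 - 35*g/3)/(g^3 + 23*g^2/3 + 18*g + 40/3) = g*(3*g^2 + 8*g - 35)/(3*g^3 + 23*g^2 + 54*g + 40)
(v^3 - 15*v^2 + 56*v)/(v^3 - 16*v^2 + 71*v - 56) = v/(v - 1)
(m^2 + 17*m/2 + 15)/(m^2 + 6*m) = (m + 5/2)/m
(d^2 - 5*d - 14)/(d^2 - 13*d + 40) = (d^2 - 5*d - 14)/(d^2 - 13*d + 40)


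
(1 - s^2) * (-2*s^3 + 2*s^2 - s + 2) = 2*s^5 - 2*s^4 - s^3 - s + 2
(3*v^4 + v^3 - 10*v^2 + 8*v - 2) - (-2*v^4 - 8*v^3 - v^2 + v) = 5*v^4 + 9*v^3 - 9*v^2 + 7*v - 2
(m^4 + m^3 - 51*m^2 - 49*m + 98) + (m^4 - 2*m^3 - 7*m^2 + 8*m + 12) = 2*m^4 - m^3 - 58*m^2 - 41*m + 110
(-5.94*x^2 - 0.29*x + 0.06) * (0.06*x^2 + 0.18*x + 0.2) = -0.3564*x^4 - 1.0866*x^3 - 1.2366*x^2 - 0.0472*x + 0.012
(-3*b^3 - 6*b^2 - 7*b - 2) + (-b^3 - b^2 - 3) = -4*b^3 - 7*b^2 - 7*b - 5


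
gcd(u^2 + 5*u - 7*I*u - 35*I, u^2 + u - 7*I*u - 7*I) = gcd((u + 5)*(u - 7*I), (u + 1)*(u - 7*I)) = u - 7*I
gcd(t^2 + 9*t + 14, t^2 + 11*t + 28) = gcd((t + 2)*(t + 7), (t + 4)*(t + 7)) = t + 7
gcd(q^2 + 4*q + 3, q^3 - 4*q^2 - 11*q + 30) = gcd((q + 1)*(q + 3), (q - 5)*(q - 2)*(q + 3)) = q + 3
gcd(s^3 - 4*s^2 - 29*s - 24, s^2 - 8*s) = s - 8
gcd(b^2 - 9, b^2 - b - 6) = b - 3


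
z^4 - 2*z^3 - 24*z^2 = z^2*(z - 6)*(z + 4)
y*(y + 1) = y^2 + y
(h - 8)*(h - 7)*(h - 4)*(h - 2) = h^4 - 21*h^3 + 154*h^2 - 456*h + 448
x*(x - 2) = x^2 - 2*x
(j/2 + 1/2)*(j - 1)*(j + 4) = j^3/2 + 2*j^2 - j/2 - 2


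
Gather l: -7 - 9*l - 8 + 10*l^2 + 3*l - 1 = 10*l^2 - 6*l - 16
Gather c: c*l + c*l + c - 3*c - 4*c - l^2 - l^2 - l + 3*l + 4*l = c*(2*l - 6) - 2*l^2 + 6*l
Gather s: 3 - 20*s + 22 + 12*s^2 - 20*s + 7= 12*s^2 - 40*s + 32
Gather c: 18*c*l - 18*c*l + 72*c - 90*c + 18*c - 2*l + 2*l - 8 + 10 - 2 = 0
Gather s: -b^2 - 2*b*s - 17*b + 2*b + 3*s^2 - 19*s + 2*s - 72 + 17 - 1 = -b^2 - 15*b + 3*s^2 + s*(-2*b - 17) - 56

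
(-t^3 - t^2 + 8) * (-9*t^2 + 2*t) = 9*t^5 + 7*t^4 - 2*t^3 - 72*t^2 + 16*t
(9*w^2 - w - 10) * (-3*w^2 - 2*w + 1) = -27*w^4 - 15*w^3 + 41*w^2 + 19*w - 10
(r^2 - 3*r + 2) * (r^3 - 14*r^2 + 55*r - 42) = r^5 - 17*r^4 + 99*r^3 - 235*r^2 + 236*r - 84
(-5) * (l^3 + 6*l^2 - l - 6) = -5*l^3 - 30*l^2 + 5*l + 30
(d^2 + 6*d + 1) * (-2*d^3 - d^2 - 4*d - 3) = -2*d^5 - 13*d^4 - 12*d^3 - 28*d^2 - 22*d - 3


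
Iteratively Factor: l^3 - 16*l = (l + 4)*(l^2 - 4*l) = (l - 4)*(l + 4)*(l)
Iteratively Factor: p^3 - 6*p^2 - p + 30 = (p - 3)*(p^2 - 3*p - 10) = (p - 5)*(p - 3)*(p + 2)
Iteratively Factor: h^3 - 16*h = (h)*(h^2 - 16) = h*(h - 4)*(h + 4)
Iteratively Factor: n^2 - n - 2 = (n + 1)*(n - 2)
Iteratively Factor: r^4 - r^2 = (r)*(r^3 - r) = r*(r - 1)*(r^2 + r) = r^2*(r - 1)*(r + 1)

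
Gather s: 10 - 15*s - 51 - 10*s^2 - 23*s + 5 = -10*s^2 - 38*s - 36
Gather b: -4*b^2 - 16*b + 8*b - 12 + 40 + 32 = -4*b^2 - 8*b + 60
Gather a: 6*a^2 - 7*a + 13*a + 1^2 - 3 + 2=6*a^2 + 6*a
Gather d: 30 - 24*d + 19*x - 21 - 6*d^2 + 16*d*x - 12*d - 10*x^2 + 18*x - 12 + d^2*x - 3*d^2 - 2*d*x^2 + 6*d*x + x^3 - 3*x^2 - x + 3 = d^2*(x - 9) + d*(-2*x^2 + 22*x - 36) + x^3 - 13*x^2 + 36*x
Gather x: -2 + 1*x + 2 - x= 0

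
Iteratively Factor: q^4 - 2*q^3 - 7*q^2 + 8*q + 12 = (q - 2)*(q^3 - 7*q - 6) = (q - 2)*(q + 1)*(q^2 - q - 6) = (q - 3)*(q - 2)*(q + 1)*(q + 2)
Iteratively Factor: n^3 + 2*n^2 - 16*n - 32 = (n - 4)*(n^2 + 6*n + 8) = (n - 4)*(n + 4)*(n + 2)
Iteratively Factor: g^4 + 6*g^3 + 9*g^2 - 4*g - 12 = (g + 3)*(g^3 + 3*g^2 - 4) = (g + 2)*(g + 3)*(g^2 + g - 2) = (g + 2)^2*(g + 3)*(g - 1)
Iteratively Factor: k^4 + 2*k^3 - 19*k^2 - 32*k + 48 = (k - 4)*(k^3 + 6*k^2 + 5*k - 12) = (k - 4)*(k - 1)*(k^2 + 7*k + 12) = (k - 4)*(k - 1)*(k + 3)*(k + 4)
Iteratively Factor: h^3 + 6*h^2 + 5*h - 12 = (h + 3)*(h^2 + 3*h - 4) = (h - 1)*(h + 3)*(h + 4)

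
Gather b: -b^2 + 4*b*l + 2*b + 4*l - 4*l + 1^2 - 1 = -b^2 + b*(4*l + 2)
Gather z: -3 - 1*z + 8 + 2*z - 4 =z + 1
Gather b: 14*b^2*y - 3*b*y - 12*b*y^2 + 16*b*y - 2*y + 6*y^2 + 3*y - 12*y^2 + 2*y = 14*b^2*y + b*(-12*y^2 + 13*y) - 6*y^2 + 3*y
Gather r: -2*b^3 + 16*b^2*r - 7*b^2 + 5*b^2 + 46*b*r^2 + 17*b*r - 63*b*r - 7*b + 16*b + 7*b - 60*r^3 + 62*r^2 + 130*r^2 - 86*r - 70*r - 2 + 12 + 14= -2*b^3 - 2*b^2 + 16*b - 60*r^3 + r^2*(46*b + 192) + r*(16*b^2 - 46*b - 156) + 24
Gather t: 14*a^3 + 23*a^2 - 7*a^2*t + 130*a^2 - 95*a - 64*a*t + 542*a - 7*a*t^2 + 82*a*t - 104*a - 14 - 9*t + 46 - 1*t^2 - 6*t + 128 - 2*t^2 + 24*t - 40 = 14*a^3 + 153*a^2 + 343*a + t^2*(-7*a - 3) + t*(-7*a^2 + 18*a + 9) + 120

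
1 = 1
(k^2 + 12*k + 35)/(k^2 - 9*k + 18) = (k^2 + 12*k + 35)/(k^2 - 9*k + 18)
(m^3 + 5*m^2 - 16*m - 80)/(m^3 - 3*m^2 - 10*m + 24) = (m^2 + 9*m + 20)/(m^2 + m - 6)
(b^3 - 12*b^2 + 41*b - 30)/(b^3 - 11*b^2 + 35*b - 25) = (b - 6)/(b - 5)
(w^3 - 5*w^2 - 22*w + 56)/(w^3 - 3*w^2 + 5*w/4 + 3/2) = 4*(w^2 - 3*w - 28)/(4*w^2 - 4*w - 3)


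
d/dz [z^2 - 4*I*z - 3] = 2*z - 4*I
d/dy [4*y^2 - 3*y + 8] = 8*y - 3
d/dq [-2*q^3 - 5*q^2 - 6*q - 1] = -6*q^2 - 10*q - 6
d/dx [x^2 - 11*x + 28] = 2*x - 11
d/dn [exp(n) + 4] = exp(n)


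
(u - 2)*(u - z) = u^2 - u*z - 2*u + 2*z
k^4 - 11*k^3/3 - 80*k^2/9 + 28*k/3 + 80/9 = (k - 5)*(k - 4/3)*(k + 2/3)*(k + 2)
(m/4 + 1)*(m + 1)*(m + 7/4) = m^3/4 + 27*m^2/16 + 51*m/16 + 7/4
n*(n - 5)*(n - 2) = n^3 - 7*n^2 + 10*n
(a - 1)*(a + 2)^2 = a^3 + 3*a^2 - 4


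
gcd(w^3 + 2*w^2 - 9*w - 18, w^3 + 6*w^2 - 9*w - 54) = w^2 - 9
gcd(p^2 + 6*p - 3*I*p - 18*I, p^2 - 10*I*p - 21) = p - 3*I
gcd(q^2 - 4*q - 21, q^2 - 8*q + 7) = q - 7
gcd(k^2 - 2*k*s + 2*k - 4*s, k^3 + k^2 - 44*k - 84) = k + 2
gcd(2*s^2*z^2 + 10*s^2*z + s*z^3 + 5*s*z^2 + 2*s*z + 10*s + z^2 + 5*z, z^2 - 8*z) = 1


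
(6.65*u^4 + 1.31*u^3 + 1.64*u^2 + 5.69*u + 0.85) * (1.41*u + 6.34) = 9.3765*u^5 + 44.0081*u^4 + 10.6178*u^3 + 18.4205*u^2 + 37.2731*u + 5.389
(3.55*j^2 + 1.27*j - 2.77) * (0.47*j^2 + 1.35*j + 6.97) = 1.6685*j^4 + 5.3894*j^3 + 25.1561*j^2 + 5.1124*j - 19.3069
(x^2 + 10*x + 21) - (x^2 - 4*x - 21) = 14*x + 42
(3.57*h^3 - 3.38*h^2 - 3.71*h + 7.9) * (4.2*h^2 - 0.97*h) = 14.994*h^5 - 17.6589*h^4 - 12.3034*h^3 + 36.7787*h^2 - 7.663*h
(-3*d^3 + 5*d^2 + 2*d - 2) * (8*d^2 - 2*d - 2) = -24*d^5 + 46*d^4 + 12*d^3 - 30*d^2 + 4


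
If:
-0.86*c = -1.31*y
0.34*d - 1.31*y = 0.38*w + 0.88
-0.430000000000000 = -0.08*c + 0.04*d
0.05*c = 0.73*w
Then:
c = -22.01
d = -54.77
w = -1.51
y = -14.45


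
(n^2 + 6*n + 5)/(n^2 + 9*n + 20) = (n + 1)/(n + 4)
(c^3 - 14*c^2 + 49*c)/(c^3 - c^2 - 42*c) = (c - 7)/(c + 6)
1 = 1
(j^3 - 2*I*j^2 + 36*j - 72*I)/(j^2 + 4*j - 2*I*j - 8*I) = (j^2 + 36)/(j + 4)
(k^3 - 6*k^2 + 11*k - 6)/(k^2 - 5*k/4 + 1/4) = 4*(k^2 - 5*k + 6)/(4*k - 1)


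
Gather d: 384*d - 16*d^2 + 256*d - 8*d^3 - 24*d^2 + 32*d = -8*d^3 - 40*d^2 + 672*d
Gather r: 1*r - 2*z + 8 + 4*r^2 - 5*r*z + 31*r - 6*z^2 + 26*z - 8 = 4*r^2 + r*(32 - 5*z) - 6*z^2 + 24*z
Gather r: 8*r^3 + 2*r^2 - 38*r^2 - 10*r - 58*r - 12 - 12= 8*r^3 - 36*r^2 - 68*r - 24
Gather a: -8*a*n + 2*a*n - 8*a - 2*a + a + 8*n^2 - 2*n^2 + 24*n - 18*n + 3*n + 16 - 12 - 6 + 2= a*(-6*n - 9) + 6*n^2 + 9*n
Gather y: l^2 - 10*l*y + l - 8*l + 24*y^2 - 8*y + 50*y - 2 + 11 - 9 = l^2 - 7*l + 24*y^2 + y*(42 - 10*l)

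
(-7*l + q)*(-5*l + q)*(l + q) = 35*l^3 + 23*l^2*q - 11*l*q^2 + q^3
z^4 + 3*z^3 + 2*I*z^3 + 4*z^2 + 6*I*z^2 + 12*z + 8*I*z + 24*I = (z + 3)*(z - 2*I)*(z + 2*I)^2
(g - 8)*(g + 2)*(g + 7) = g^3 + g^2 - 58*g - 112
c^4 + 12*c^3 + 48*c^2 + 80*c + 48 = (c + 2)^3*(c + 6)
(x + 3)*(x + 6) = x^2 + 9*x + 18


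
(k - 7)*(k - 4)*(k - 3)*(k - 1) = k^4 - 15*k^3 + 75*k^2 - 145*k + 84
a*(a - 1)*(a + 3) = a^3 + 2*a^2 - 3*a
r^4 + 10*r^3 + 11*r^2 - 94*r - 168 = (r - 3)*(r + 2)*(r + 4)*(r + 7)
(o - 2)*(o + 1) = o^2 - o - 2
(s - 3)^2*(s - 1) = s^3 - 7*s^2 + 15*s - 9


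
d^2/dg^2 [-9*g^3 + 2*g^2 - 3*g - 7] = 4 - 54*g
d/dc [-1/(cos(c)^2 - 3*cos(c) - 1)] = (3 - 2*cos(c))*sin(c)/(sin(c)^2 + 3*cos(c))^2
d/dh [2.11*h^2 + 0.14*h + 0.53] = 4.22*h + 0.14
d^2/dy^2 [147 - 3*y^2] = -6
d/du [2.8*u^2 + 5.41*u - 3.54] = 5.6*u + 5.41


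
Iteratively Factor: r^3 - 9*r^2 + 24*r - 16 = (r - 1)*(r^2 - 8*r + 16) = (r - 4)*(r - 1)*(r - 4)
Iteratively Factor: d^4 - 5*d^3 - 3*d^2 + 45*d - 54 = (d + 3)*(d^3 - 8*d^2 + 21*d - 18) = (d - 2)*(d + 3)*(d^2 - 6*d + 9) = (d - 3)*(d - 2)*(d + 3)*(d - 3)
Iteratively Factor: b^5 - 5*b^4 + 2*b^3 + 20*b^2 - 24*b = (b - 3)*(b^4 - 2*b^3 - 4*b^2 + 8*b) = (b - 3)*(b - 2)*(b^3 - 4*b) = b*(b - 3)*(b - 2)*(b^2 - 4) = b*(b - 3)*(b - 2)^2*(b + 2)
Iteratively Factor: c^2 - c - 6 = (c + 2)*(c - 3)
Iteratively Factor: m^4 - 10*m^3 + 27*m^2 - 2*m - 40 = (m - 5)*(m^3 - 5*m^2 + 2*m + 8) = (m - 5)*(m - 2)*(m^2 - 3*m - 4) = (m - 5)*(m - 4)*(m - 2)*(m + 1)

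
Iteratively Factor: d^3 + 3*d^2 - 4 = (d + 2)*(d^2 + d - 2) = (d + 2)^2*(d - 1)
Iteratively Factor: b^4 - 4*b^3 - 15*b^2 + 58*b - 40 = (b - 1)*(b^3 - 3*b^2 - 18*b + 40) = (b - 1)*(b + 4)*(b^2 - 7*b + 10) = (b - 5)*(b - 1)*(b + 4)*(b - 2)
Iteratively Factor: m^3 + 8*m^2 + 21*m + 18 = (m + 2)*(m^2 + 6*m + 9) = (m + 2)*(m + 3)*(m + 3)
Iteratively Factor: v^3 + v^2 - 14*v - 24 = (v - 4)*(v^2 + 5*v + 6) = (v - 4)*(v + 2)*(v + 3)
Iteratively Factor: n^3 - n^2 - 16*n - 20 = (n + 2)*(n^2 - 3*n - 10) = (n - 5)*(n + 2)*(n + 2)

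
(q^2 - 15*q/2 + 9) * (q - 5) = q^3 - 25*q^2/2 + 93*q/2 - 45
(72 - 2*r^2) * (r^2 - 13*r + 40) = -2*r^4 + 26*r^3 - 8*r^2 - 936*r + 2880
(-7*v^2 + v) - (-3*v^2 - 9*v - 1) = -4*v^2 + 10*v + 1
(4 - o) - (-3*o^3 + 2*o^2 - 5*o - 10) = 3*o^3 - 2*o^2 + 4*o + 14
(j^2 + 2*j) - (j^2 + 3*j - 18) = 18 - j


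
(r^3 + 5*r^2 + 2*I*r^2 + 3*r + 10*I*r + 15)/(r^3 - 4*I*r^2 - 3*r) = (r^2 + r*(5 + 3*I) + 15*I)/(r*(r - 3*I))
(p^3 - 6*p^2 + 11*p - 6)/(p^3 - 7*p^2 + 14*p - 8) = (p - 3)/(p - 4)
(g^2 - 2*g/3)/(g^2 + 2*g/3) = (3*g - 2)/(3*g + 2)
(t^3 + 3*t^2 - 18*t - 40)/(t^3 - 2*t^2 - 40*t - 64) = (t^2 + t - 20)/(t^2 - 4*t - 32)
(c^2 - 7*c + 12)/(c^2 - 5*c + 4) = (c - 3)/(c - 1)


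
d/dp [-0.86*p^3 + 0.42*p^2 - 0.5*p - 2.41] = -2.58*p^2 + 0.84*p - 0.5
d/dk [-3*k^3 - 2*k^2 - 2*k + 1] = -9*k^2 - 4*k - 2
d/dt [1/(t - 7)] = -1/(t - 7)^2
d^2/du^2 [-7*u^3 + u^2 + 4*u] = 2 - 42*u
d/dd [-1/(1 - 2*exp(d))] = -2*exp(d)/(2*exp(d) - 1)^2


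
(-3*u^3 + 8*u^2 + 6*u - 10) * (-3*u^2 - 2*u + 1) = 9*u^5 - 18*u^4 - 37*u^3 + 26*u^2 + 26*u - 10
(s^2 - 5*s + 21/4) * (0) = 0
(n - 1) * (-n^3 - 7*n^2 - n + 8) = -n^4 - 6*n^3 + 6*n^2 + 9*n - 8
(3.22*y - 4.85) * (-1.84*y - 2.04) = -5.9248*y^2 + 2.3552*y + 9.894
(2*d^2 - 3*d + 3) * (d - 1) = 2*d^3 - 5*d^2 + 6*d - 3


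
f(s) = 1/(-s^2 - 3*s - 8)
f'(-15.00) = 0.00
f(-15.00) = -0.00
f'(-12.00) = 0.00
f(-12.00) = -0.00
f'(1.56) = 0.03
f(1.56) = -0.07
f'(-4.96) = -0.02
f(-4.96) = -0.06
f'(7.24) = 0.00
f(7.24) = -0.01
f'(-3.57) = -0.04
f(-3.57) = -0.10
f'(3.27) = 0.01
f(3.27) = -0.04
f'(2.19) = 0.02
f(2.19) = -0.05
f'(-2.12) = -0.03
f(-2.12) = -0.16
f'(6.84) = 0.00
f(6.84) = -0.01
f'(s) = (2*s + 3)/(-s^2 - 3*s - 8)^2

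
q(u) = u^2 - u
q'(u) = 2*u - 1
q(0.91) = -0.08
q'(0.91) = 0.82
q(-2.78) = 10.51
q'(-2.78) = -6.56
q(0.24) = -0.18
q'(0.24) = -0.52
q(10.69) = 103.59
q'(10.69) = 20.38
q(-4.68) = 26.58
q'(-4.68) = -10.36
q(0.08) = -0.07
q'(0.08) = -0.84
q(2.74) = 4.77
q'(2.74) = 4.48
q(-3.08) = 12.57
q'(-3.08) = -7.16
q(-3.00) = 12.00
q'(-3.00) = -7.00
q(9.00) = 72.00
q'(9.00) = 17.00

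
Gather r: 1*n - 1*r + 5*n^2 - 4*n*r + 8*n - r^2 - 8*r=5*n^2 + 9*n - r^2 + r*(-4*n - 9)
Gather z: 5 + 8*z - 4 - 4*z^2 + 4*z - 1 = -4*z^2 + 12*z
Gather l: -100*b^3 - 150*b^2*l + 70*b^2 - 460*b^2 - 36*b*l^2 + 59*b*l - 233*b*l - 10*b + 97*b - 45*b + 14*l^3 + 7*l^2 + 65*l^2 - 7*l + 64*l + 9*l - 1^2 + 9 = -100*b^3 - 390*b^2 + 42*b + 14*l^3 + l^2*(72 - 36*b) + l*(-150*b^2 - 174*b + 66) + 8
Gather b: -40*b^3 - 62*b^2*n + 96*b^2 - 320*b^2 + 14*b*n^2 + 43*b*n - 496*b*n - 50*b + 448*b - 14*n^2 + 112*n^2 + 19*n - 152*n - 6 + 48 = -40*b^3 + b^2*(-62*n - 224) + b*(14*n^2 - 453*n + 398) + 98*n^2 - 133*n + 42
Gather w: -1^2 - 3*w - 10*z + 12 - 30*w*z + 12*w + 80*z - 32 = w*(9 - 30*z) + 70*z - 21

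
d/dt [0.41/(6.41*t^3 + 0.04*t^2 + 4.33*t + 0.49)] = (-7.8843*t^2 - 0.0328*t - 1.7753)/(6.41*t^3 + 0.04*t^2 + 4.33*t + 0.49)^2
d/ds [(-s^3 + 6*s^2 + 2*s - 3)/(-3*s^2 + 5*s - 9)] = (3*s^4 - 10*s^3 + 63*s^2 - 126*s - 3)/(9*s^4 - 30*s^3 + 79*s^2 - 90*s + 81)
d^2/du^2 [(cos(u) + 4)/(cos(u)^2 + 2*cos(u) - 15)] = (-9*(1 - cos(2*u))^2*cos(u)/4 - 7*(1 - cos(2*u))^2/2 - 581*cos(u)/2 - 145*cos(2*u) - 30*cos(3*u) + cos(5*u)/2 + 81)/((cos(u) - 3)^3*(cos(u) + 5)^3)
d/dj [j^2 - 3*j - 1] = 2*j - 3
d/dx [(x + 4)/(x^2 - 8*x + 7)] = (x^2 - 8*x - 2*(x - 4)*(x + 4) + 7)/(x^2 - 8*x + 7)^2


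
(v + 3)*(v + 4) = v^2 + 7*v + 12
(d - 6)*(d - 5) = d^2 - 11*d + 30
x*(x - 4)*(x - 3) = x^3 - 7*x^2 + 12*x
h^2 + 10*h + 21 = (h + 3)*(h + 7)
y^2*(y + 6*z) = y^3 + 6*y^2*z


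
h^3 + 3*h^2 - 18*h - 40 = (h - 4)*(h + 2)*(h + 5)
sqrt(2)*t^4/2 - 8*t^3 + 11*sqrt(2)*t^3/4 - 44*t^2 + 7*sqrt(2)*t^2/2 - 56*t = t*(t + 7/2)*(t - 8*sqrt(2))*(sqrt(2)*t/2 + sqrt(2))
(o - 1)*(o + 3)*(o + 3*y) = o^3 + 3*o^2*y + 2*o^2 + 6*o*y - 3*o - 9*y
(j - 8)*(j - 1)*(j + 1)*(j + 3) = j^4 - 5*j^3 - 25*j^2 + 5*j + 24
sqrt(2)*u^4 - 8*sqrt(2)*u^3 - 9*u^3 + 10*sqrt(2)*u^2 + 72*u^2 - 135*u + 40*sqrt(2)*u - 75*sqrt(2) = (u - 5)*(u - 3)*(u - 5*sqrt(2))*(sqrt(2)*u + 1)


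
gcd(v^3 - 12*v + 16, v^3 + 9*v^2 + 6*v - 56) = v^2 + 2*v - 8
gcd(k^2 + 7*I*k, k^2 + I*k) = k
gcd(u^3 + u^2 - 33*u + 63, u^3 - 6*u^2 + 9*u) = u^2 - 6*u + 9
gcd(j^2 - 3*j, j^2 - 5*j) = j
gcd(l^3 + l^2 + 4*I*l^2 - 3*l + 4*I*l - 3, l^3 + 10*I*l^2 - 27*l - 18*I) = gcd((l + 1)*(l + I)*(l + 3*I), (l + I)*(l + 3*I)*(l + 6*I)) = l^2 + 4*I*l - 3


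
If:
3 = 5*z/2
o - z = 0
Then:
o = 6/5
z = 6/5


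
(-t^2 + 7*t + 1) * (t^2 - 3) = -t^4 + 7*t^3 + 4*t^2 - 21*t - 3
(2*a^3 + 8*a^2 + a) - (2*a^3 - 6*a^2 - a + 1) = 14*a^2 + 2*a - 1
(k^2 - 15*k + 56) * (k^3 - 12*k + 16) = k^5 - 15*k^4 + 44*k^3 + 196*k^2 - 912*k + 896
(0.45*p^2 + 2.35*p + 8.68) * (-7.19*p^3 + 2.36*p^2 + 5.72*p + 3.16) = -3.2355*p^5 - 15.8345*p^4 - 54.2892*p^3 + 35.3488*p^2 + 57.0756*p + 27.4288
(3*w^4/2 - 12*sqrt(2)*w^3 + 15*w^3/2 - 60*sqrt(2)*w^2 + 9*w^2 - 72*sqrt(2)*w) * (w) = 3*w^5/2 - 12*sqrt(2)*w^4 + 15*w^4/2 - 60*sqrt(2)*w^3 + 9*w^3 - 72*sqrt(2)*w^2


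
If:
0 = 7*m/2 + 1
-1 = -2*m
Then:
No Solution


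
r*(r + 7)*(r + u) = r^3 + r^2*u + 7*r^2 + 7*r*u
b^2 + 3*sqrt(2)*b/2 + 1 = (b + sqrt(2)/2)*(b + sqrt(2))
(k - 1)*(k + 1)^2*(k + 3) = k^4 + 4*k^3 + 2*k^2 - 4*k - 3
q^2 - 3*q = q*(q - 3)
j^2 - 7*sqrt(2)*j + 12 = (j - 6*sqrt(2))*(j - sqrt(2))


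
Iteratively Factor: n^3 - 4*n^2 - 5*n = (n + 1)*(n^2 - 5*n) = (n - 5)*(n + 1)*(n)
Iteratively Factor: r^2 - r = (r)*(r - 1)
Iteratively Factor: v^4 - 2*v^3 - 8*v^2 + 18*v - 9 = (v - 1)*(v^3 - v^2 - 9*v + 9) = (v - 3)*(v - 1)*(v^2 + 2*v - 3) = (v - 3)*(v - 1)*(v + 3)*(v - 1)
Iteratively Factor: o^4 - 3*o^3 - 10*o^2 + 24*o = (o - 4)*(o^3 + o^2 - 6*o) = (o - 4)*(o + 3)*(o^2 - 2*o) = (o - 4)*(o - 2)*(o + 3)*(o)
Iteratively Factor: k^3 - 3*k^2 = (k)*(k^2 - 3*k) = k^2*(k - 3)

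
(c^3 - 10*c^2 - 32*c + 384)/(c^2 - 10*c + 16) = (c^2 - 2*c - 48)/(c - 2)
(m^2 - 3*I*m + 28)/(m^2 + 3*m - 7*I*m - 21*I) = (m + 4*I)/(m + 3)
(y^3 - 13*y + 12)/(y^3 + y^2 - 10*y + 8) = (y - 3)/(y - 2)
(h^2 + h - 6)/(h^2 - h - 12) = (h - 2)/(h - 4)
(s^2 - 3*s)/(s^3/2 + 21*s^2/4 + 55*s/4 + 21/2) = 4*s*(s - 3)/(2*s^3 + 21*s^2 + 55*s + 42)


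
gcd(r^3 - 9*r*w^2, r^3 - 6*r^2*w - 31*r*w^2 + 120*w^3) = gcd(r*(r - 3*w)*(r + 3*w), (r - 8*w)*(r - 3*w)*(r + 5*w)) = r - 3*w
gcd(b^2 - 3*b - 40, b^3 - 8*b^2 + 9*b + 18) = 1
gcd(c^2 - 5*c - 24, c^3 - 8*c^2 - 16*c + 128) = c - 8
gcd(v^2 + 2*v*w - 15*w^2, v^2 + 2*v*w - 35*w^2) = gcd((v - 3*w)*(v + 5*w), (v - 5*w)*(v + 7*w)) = 1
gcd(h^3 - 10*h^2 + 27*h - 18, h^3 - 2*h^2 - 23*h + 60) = h - 3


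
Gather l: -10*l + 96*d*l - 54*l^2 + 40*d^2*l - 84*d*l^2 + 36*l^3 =36*l^3 + l^2*(-84*d - 54) + l*(40*d^2 + 96*d - 10)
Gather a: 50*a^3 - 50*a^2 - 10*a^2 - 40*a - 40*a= 50*a^3 - 60*a^2 - 80*a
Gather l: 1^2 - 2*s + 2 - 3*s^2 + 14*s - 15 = -3*s^2 + 12*s - 12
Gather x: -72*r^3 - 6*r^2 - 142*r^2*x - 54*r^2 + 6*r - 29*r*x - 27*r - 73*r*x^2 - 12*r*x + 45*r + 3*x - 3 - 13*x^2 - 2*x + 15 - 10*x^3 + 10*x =-72*r^3 - 60*r^2 + 24*r - 10*x^3 + x^2*(-73*r - 13) + x*(-142*r^2 - 41*r + 11) + 12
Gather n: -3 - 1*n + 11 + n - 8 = 0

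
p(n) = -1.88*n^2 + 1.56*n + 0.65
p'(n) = 1.56 - 3.76*n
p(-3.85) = -33.22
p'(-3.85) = 16.04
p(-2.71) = -17.38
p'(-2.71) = 11.75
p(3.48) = -16.69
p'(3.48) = -11.52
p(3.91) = -21.99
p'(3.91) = -13.14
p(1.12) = 0.04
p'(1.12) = -2.65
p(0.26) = 0.93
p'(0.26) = 0.58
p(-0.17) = 0.33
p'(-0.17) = 2.20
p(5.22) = -42.43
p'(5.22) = -18.07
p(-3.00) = -20.95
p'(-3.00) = 12.84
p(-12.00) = -288.79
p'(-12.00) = 46.68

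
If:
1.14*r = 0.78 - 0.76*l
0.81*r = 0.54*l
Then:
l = 0.51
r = 0.34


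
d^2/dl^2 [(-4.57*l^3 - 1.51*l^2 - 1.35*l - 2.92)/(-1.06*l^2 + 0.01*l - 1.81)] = (-14.469358*l^3 + 1.80665400000001*l^2 + 74.10429*l - 1.261348)/(1.191016*l^6 - 0.033708*l^5 + 6.101466*l^4 - 0.115117*l^3 + 10.418541*l^2 - 0.098283*l + 5.929741)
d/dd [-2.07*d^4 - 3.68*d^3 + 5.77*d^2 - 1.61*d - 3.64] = -8.28*d^3 - 11.04*d^2 + 11.54*d - 1.61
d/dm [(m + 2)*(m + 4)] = 2*m + 6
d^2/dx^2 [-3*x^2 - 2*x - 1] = -6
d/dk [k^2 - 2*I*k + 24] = 2*k - 2*I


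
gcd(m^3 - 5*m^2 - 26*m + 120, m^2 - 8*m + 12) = m - 6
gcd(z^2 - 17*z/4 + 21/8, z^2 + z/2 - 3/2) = 1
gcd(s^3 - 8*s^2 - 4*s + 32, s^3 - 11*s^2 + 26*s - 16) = s^2 - 10*s + 16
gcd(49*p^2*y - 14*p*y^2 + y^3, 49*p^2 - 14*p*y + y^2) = 49*p^2 - 14*p*y + y^2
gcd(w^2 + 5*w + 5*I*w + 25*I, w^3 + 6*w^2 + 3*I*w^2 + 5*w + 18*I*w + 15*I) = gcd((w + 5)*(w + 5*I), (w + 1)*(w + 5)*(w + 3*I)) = w + 5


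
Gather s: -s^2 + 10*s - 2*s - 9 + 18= -s^2 + 8*s + 9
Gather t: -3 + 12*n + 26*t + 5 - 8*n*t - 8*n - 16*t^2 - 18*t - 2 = 4*n - 16*t^2 + t*(8 - 8*n)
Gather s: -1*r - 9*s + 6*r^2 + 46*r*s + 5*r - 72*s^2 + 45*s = 6*r^2 + 4*r - 72*s^2 + s*(46*r + 36)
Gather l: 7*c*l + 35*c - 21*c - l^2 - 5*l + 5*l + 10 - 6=7*c*l + 14*c - l^2 + 4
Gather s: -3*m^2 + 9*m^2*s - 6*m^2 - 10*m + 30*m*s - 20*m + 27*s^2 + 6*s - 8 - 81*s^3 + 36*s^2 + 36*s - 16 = -9*m^2 - 30*m - 81*s^3 + 63*s^2 + s*(9*m^2 + 30*m + 42) - 24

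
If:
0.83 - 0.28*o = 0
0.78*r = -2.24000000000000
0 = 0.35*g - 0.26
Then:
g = 0.74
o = 2.96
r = -2.87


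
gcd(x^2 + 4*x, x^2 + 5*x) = x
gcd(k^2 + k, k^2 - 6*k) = k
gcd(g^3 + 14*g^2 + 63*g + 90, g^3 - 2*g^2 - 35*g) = g + 5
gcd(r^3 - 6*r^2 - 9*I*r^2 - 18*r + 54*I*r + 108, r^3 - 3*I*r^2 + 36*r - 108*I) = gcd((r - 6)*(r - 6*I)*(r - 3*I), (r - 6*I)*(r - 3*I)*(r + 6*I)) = r^2 - 9*I*r - 18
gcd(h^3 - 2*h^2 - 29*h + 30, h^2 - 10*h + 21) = 1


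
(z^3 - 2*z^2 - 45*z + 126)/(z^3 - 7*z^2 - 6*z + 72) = (z^2 + 4*z - 21)/(z^2 - z - 12)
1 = 1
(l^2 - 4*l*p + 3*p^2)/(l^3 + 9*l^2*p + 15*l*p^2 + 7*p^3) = (l^2 - 4*l*p + 3*p^2)/(l^3 + 9*l^2*p + 15*l*p^2 + 7*p^3)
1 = 1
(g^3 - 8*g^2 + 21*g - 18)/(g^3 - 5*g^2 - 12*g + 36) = (g^2 - 6*g + 9)/(g^2 - 3*g - 18)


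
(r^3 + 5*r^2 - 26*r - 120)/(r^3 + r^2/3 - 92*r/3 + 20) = 3*(r + 4)/(3*r - 2)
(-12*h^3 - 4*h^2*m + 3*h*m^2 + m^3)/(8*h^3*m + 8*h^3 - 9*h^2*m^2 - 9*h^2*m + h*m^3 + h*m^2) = (-12*h^3 - 4*h^2*m + 3*h*m^2 + m^3)/(h*(8*h^2*m + 8*h^2 - 9*h*m^2 - 9*h*m + m^3 + m^2))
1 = 1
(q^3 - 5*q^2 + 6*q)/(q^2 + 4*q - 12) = q*(q - 3)/(q + 6)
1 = 1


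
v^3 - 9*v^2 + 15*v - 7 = (v - 7)*(v - 1)^2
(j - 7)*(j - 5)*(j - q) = j^3 - j^2*q - 12*j^2 + 12*j*q + 35*j - 35*q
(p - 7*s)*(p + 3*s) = p^2 - 4*p*s - 21*s^2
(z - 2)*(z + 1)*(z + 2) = z^3 + z^2 - 4*z - 4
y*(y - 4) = y^2 - 4*y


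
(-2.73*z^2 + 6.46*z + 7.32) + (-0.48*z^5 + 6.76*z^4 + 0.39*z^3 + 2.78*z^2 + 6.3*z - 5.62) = -0.48*z^5 + 6.76*z^4 + 0.39*z^3 + 0.0499999999999998*z^2 + 12.76*z + 1.7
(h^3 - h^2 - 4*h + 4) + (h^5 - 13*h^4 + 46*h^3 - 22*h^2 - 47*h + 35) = h^5 - 13*h^4 + 47*h^3 - 23*h^2 - 51*h + 39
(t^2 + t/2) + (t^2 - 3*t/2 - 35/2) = 2*t^2 - t - 35/2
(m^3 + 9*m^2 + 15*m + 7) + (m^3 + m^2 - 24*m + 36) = 2*m^3 + 10*m^2 - 9*m + 43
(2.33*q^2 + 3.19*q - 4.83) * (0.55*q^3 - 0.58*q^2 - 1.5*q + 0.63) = 1.2815*q^5 + 0.4031*q^4 - 8.0017*q^3 - 0.515700000000001*q^2 + 9.2547*q - 3.0429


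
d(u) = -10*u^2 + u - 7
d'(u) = 1 - 20*u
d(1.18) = -19.74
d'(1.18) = -22.60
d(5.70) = -326.20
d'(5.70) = -113.00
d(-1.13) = -20.90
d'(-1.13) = 23.60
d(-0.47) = -9.68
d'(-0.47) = 10.40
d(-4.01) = -171.81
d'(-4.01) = 81.20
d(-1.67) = -36.56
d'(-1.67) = 34.40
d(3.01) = -94.59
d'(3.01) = -59.20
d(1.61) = -31.31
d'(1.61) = -31.20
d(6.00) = -361.00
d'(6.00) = -119.00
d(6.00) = -361.00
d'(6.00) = -119.00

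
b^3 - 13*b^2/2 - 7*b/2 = b*(b - 7)*(b + 1/2)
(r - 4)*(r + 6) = r^2 + 2*r - 24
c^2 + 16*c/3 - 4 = (c - 2/3)*(c + 6)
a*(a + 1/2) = a^2 + a/2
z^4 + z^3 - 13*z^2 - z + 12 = (z - 3)*(z - 1)*(z + 1)*(z + 4)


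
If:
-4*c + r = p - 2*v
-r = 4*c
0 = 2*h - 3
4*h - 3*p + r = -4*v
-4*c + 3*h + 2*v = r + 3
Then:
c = -3/8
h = 3/2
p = 3/2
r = 3/2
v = -3/4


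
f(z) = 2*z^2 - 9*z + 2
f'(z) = 4*z - 9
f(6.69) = 31.30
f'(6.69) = 17.76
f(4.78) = 4.68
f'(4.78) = 10.12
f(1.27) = -6.20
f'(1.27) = -3.92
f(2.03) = -8.03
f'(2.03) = -0.88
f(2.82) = -7.48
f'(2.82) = 2.28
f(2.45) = -8.04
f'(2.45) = 0.80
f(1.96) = -7.96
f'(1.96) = -1.16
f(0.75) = -3.62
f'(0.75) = -6.00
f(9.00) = 83.00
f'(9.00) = 27.00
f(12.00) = 182.00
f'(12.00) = 39.00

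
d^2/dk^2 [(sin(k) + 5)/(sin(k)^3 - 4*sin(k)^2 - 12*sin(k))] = (-4*sin(k)^4 - 33*sin(k)^3 + 162*sin(k)^2 - 116*sin(k) - 984 - 600/sin(k) + 1440/sin(k)^2 + 1440/sin(k)^3)/((sin(k) - 6)^3*(sin(k) + 2)^3)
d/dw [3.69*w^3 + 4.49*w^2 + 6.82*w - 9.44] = 11.07*w^2 + 8.98*w + 6.82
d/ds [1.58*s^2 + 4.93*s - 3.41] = 3.16*s + 4.93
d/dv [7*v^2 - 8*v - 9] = 14*v - 8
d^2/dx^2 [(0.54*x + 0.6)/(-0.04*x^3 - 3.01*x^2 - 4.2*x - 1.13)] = (-0.005184*x^5 - 0.401616*x^4 - 10.759308*x^3 - 32.928264*x^2 - 34.328268*x - 11.96076)/(6.4e-5*x^9 + 0.014448*x^8 + 1.107372*x^7 + 30.310405*x^6 + 117.090372*x^5 + 191.141979*x^4 + 159.953988*x^3 + 71.330007*x^2 + 16.08894*x + 1.442897)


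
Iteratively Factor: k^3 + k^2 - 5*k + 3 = (k + 3)*(k^2 - 2*k + 1) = (k - 1)*(k + 3)*(k - 1)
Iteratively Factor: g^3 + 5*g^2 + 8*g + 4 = (g + 2)*(g^2 + 3*g + 2) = (g + 2)^2*(g + 1)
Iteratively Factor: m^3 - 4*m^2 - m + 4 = (m - 1)*(m^2 - 3*m - 4) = (m - 4)*(m - 1)*(m + 1)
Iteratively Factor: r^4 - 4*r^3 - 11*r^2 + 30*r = (r - 5)*(r^3 + r^2 - 6*r) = (r - 5)*(r - 2)*(r^2 + 3*r) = (r - 5)*(r - 2)*(r + 3)*(r)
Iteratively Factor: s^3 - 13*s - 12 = (s + 3)*(s^2 - 3*s - 4) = (s + 1)*(s + 3)*(s - 4)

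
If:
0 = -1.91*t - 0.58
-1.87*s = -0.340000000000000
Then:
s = 0.18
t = -0.30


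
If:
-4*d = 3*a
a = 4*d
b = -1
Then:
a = 0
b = -1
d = 0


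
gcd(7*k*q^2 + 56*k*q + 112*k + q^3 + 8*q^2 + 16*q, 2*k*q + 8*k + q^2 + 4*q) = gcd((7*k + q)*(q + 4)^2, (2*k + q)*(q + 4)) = q + 4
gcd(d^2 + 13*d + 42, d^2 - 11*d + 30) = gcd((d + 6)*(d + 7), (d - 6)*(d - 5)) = 1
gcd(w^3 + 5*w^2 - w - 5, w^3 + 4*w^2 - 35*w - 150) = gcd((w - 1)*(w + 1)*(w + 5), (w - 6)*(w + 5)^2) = w + 5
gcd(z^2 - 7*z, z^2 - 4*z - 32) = 1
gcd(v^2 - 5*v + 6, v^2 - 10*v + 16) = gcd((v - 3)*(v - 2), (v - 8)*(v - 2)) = v - 2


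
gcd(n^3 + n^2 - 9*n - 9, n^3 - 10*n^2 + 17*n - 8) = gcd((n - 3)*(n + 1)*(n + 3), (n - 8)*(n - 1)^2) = 1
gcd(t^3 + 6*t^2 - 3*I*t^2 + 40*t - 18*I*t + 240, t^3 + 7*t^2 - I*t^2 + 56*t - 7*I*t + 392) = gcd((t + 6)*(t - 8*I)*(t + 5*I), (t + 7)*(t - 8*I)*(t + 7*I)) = t - 8*I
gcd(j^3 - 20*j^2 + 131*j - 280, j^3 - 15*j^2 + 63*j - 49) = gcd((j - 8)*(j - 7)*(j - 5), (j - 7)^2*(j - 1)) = j - 7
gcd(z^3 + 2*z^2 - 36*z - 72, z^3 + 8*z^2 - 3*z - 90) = z + 6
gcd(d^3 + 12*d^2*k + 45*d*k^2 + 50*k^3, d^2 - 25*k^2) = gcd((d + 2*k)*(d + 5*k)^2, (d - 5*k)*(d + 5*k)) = d + 5*k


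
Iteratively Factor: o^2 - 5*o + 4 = (o - 1)*(o - 4)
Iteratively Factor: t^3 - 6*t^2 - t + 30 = (t + 2)*(t^2 - 8*t + 15) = (t - 3)*(t + 2)*(t - 5)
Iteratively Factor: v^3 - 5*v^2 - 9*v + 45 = (v + 3)*(v^2 - 8*v + 15) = (v - 5)*(v + 3)*(v - 3)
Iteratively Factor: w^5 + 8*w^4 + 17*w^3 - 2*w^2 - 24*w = (w + 3)*(w^4 + 5*w^3 + 2*w^2 - 8*w) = w*(w + 3)*(w^3 + 5*w^2 + 2*w - 8) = w*(w + 2)*(w + 3)*(w^2 + 3*w - 4) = w*(w - 1)*(w + 2)*(w + 3)*(w + 4)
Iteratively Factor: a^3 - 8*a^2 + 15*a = (a - 3)*(a^2 - 5*a) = (a - 5)*(a - 3)*(a)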